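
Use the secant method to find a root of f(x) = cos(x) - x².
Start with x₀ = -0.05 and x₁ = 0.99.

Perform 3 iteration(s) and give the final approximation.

f(x) = cos(x) - x²
x₀ = -0.05, x₁ = 0.99

Secant formula: x_{n+1} = x_n - f(x_n)(x_n - x_{n-1})/(f(x_n) - f(x_{n-1}))

Iteration 1:
  f(-0.050000) = 0.996250
  f(0.990000) = -0.431410
  x_2 = 0.990000 - (-0.431410)×(0.990000 - (-0.050000))/(-0.431410 - 0.996250)
       = 0.675733
Iteration 2:
  f(0.990000) = -0.431410
  f(0.675733) = 0.323634
  x_3 = 0.675733 - 0.323634×(0.675733 - 0.990000)/(0.323634 - (-0.431410))
       = 0.810437
Iteration 3:
  f(0.675733) = 0.323634
  f(0.810437) = 0.032374
  x_4 = 0.810437 - 0.032374×(0.810437 - 0.675733)/(0.032374 - 0.323634)
       = 0.825409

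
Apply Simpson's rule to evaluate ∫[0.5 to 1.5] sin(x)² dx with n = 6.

f(x) = sin(x)²
a = 0.5, b = 1.5, n = 6
h = (b - a)/n = 0.166667

Simpson's rule: (h/3)[f(x₀) + 4f(x₁) + 2f(x₂) + ... + f(xₙ)]

x_0 = 0.5000, f(x_0) = 0.229849, coefficient = 1
x_1 = 0.6667, f(x_1) = 0.382381, coefficient = 4
x_2 = 0.8333, f(x_2) = 0.547862, coefficient = 2
x_3 = 1.0000, f(x_3) = 0.708073, coefficient = 4
x_4 = 1.1667, f(x_4) = 0.845379, coefficient = 2
x_5 = 1.3333, f(x_5) = 0.944663, coefficient = 4
x_6 = 1.5000, f(x_6) = 0.994996, coefficient = 1

I ≈ (0.166667/3) × 12.151798 = 0.675100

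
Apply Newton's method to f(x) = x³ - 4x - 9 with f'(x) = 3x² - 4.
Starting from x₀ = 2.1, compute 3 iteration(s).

f(x) = x³ - 4x - 9
f'(x) = 3x² - 4
x₀ = 2.1

Newton-Raphson formula: x_{n+1} = x_n - f(x_n)/f'(x_n)

Iteration 1:
  f(2.100000) = -8.139000
  f'(2.100000) = 9.230000
  x_1 = 2.100000 - (-8.139000)/9.230000 = 2.981798
Iteration 2:
  f(2.981798) = 5.584341
  f'(2.981798) = 22.673367
  x_2 = 2.981798 - 5.584341/22.673367 = 2.735503
Iteration 3:
  f(2.735503) = 0.527699
  f'(2.735503) = 18.448935
  x_3 = 2.735503 - 0.527699/18.448935 = 2.706900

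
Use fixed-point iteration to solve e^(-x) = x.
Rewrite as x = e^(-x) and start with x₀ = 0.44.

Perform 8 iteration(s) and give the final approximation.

Equation: e^(-x) = x
Fixed-point form: x = e^(-x)
x₀ = 0.44

x_1 = g(0.440000) = 0.644036
x_2 = g(0.644036) = 0.525168
x_3 = g(0.525168) = 0.591456
x_4 = g(0.591456) = 0.553521
x_5 = g(0.553521) = 0.574922
x_6 = g(0.574922) = 0.562749
x_7 = g(0.562749) = 0.569641
x_8 = g(0.569641) = 0.565728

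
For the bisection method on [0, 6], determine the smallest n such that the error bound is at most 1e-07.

We need (b-a)/2^n ≤ 1e-07
(6 - 0)/2^n ≤ 1e-07
6/2^n ≤ 1e-07
2^n ≥ 60000000
n ≥ log₂(60000000) = 25.84
n ≥ 26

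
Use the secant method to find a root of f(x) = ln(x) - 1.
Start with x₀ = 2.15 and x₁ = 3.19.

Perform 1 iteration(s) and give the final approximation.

f(x) = ln(x) - 1
x₀ = 2.15, x₁ = 3.19

Secant formula: x_{n+1} = x_n - f(x_n)(x_n - x_{n-1})/(f(x_n) - f(x_{n-1}))

Iteration 1:
  f(2.150000) = -0.234532
  f(3.190000) = 0.160021
  x_2 = 3.190000 - 0.160021×(3.190000 - 2.150000)/(0.160021 - (-0.234532))
       = 2.768202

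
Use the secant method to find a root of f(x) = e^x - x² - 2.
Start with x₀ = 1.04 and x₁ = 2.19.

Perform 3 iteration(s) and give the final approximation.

f(x) = e^x - x² - 2
x₀ = 1.04, x₁ = 2.19

Secant formula: x_{n+1} = x_n - f(x_n)(x_n - x_{n-1})/(f(x_n) - f(x_{n-1}))

Iteration 1:
  f(1.040000) = -0.252383
  f(2.190000) = 2.139113
  x_2 = 2.190000 - 2.139113×(2.190000 - 1.040000)/(2.139113 - (-0.252383))
       = 1.161364
Iteration 2:
  f(2.190000) = 2.139113
  f(1.161364) = -0.154479
  x_3 = 1.161364 - (-0.154479)×(1.161364 - 2.190000)/(-0.154479 - 2.139113)
       = 1.230645
Iteration 3:
  f(1.161364) = -0.154479
  f(1.230645) = -0.091050
  x_4 = 1.230645 - (-0.091050)×(1.230645 - 1.161364)/(-0.091050 - (-0.154479))
       = 1.330096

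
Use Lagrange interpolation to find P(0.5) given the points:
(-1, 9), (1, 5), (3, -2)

Lagrange interpolation formula:
P(x) = Σ yᵢ × Lᵢ(x)
where Lᵢ(x) = Π_{j≠i} (x - xⱼ)/(xᵢ - xⱼ)

L_0(0.5) = (0.5 - 1)/(-1 - 1) × (0.5 - 3)/(-1 - 3) = 0.156250
L_1(0.5) = (0.5 - (-1))/(1 - (-1)) × (0.5 - 3)/(1 - 3) = 0.937500
L_2(0.5) = (0.5 - (-1))/(3 - (-1)) × (0.5 - 1)/(3 - 1) = -0.093750

P(0.5) = 9×L_0(0.5) + 5×L_1(0.5) + (-2)×L_2(0.5)
P(0.5) = 6.281250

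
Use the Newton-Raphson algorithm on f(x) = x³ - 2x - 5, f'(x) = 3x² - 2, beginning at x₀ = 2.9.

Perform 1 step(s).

f(x) = x³ - 2x - 5
f'(x) = 3x² - 2
x₀ = 2.9

Newton-Raphson formula: x_{n+1} = x_n - f(x_n)/f'(x_n)

Iteration 1:
  f(2.900000) = 13.589000
  f'(2.900000) = 23.230000
  x_1 = 2.900000 - 13.589000/23.230000 = 2.315024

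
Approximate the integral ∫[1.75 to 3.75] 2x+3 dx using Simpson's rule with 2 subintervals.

f(x) = 2x+3
a = 1.75, b = 3.75, n = 2
h = (b - a)/n = 1.000000

Simpson's rule: (h/3)[f(x₀) + 4f(x₁) + 2f(x₂) + ... + f(xₙ)]

x_0 = 1.7500, f(x_0) = 6.500000, coefficient = 1
x_1 = 2.7500, f(x_1) = 8.500000, coefficient = 4
x_2 = 3.7500, f(x_2) = 10.500000, coefficient = 1

I ≈ (1.000000/3) × 51.000000 = 17.000000
Exact value: 17.000000
Error: 0.000000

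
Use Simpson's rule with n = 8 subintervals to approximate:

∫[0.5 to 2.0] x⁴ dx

f(x) = x⁴
a = 0.5, b = 2.0, n = 8
h = (b - a)/n = 0.187500

Simpson's rule: (h/3)[f(x₀) + 4f(x₁) + 2f(x₂) + ... + f(xₙ)]

x_0 = 0.5000, f(x_0) = 0.062500, coefficient = 1
x_1 = 0.6875, f(x_1) = 0.223404, coefficient = 4
x_2 = 0.8750, f(x_2) = 0.586182, coefficient = 2
x_3 = 1.0625, f(x_3) = 1.274429, coefficient = 4
x_4 = 1.2500, f(x_4) = 2.441406, coefficient = 2
x_5 = 1.4375, f(x_5) = 4.270035, coefficient = 4
x_6 = 1.6250, f(x_6) = 6.972900, coefficient = 2
x_7 = 1.8125, f(x_7) = 10.792252, coefficient = 4
x_8 = 2.0000, f(x_8) = 16.000000, coefficient = 1

I ≈ (0.187500/3) × 102.303955 = 6.393997
Exact value: 6.393750
Error: 0.000247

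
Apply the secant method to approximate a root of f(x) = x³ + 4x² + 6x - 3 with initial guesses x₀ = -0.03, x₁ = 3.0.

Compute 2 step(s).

f(x) = x³ + 4x² + 6x - 3
x₀ = -0.03, x₁ = 3.0

Secant formula: x_{n+1} = x_n - f(x_n)(x_n - x_{n-1})/(f(x_n) - f(x_{n-1}))

Iteration 1:
  f(-0.030000) = -3.176427
  f(3.000000) = 78.000000
  x_2 = 3.000000 - 78.000000×(3.000000 - (-0.030000))/(78.000000 - (-3.176427))
       = 0.088564
Iteration 2:
  f(3.000000) = 78.000000
  f(0.088564) = -2.436549
  x_3 = 0.088564 - (-2.436549)×(0.088564 - 3.000000)/(-2.436549 - 78.000000)
       = 0.176756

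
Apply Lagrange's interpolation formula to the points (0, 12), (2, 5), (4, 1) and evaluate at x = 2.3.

Lagrange interpolation formula:
P(x) = Σ yᵢ × Lᵢ(x)
where Lᵢ(x) = Π_{j≠i} (x - xⱼ)/(xᵢ - xⱼ)

L_0(2.3) = (2.3 - 2)/(0 - 2) × (2.3 - 4)/(0 - 4) = -0.063750
L_1(2.3) = (2.3 - 0)/(2 - 0) × (2.3 - 4)/(2 - 4) = 0.977500
L_2(2.3) = (2.3 - 0)/(4 - 0) × (2.3 - 2)/(4 - 2) = 0.086250

P(2.3) = 12×L_0(2.3) + 5×L_1(2.3) + 1×L_2(2.3)
P(2.3) = 4.208750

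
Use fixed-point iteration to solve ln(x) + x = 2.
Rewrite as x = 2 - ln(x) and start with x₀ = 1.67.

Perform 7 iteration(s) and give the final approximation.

Equation: ln(x) + x = 2
Fixed-point form: x = 2 - ln(x)
x₀ = 1.67

x_1 = g(1.670000) = 1.487176
x_2 = g(1.487176) = 1.603121
x_3 = g(1.603121) = 1.528048
x_4 = g(1.528048) = 1.576009
x_5 = g(1.576009) = 1.545104
x_6 = g(1.545104) = 1.564909
x_7 = g(1.564909) = 1.552173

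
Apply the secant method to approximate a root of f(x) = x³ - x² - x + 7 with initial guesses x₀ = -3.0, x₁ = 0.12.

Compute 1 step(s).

f(x) = x³ - x² - x + 7
x₀ = -3.0, x₁ = 0.12

Secant formula: x_{n+1} = x_n - f(x_n)(x_n - x_{n-1})/(f(x_n) - f(x_{n-1}))

Iteration 1:
  f(-3.000000) = -26.000000
  f(0.120000) = 6.867328
  x_2 = 0.120000 - 6.867328×(0.120000 - (-3.000000))/(6.867328 - (-26.000000))
       = -0.531896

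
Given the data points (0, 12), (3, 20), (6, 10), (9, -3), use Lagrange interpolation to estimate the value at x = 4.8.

Lagrange interpolation formula:
P(x) = Σ yᵢ × Lᵢ(x)
where Lᵢ(x) = Π_{j≠i} (x - xⱼ)/(xᵢ - xⱼ)

L_0(4.8) = (4.8 - 3)/(0 - 3) × (4.8 - 6)/(0 - 6) × (4.8 - 9)/(0 - 9) = -0.056000
L_1(4.8) = (4.8 - 0)/(3 - 0) × (4.8 - 6)/(3 - 6) × (4.8 - 9)/(3 - 9) = 0.448000
L_2(4.8) = (4.8 - 0)/(6 - 0) × (4.8 - 3)/(6 - 3) × (4.8 - 9)/(6 - 9) = 0.672000
L_3(4.8) = (4.8 - 0)/(9 - 0) × (4.8 - 3)/(9 - 3) × (4.8 - 6)/(9 - 6) = -0.064000

P(4.8) = 12×L_0(4.8) + 20×L_1(4.8) + 10×L_2(4.8) + (-3)×L_3(4.8)
P(4.8) = 15.200000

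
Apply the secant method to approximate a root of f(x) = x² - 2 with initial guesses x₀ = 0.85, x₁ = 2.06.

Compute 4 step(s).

f(x) = x² - 2
x₀ = 0.85, x₁ = 2.06

Secant formula: x_{n+1} = x_n - f(x_n)(x_n - x_{n-1})/(f(x_n) - f(x_{n-1}))

Iteration 1:
  f(0.850000) = -1.277500
  f(2.060000) = 2.243600
  x_2 = 2.060000 - 2.243600×(2.060000 - 0.850000)/(2.243600 - (-1.277500))
       = 1.289003
Iteration 2:
  f(2.060000) = 2.243600
  f(1.289003) = -0.338470
  x_3 = 1.289003 - (-0.338470)×(1.289003 - 2.060000)/(-0.338470 - 2.243600)
       = 1.390069
Iteration 3:
  f(1.289003) = -0.338470
  f(1.390069) = -0.067707
  x_4 = 1.390069 - (-0.067707)×(1.390069 - 1.289003)/(-0.067707 - (-0.338470))
       = 1.415342
Iteration 4:
  f(1.390069) = -0.067707
  f(1.415342) = 0.003193
  x_5 = 1.415342 - 0.003193×(1.415342 - 1.390069)/(0.003193 - (-0.067707))
       = 1.414204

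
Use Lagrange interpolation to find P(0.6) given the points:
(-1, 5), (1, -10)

Lagrange interpolation formula:
P(x) = Σ yᵢ × Lᵢ(x)
where Lᵢ(x) = Π_{j≠i} (x - xⱼ)/(xᵢ - xⱼ)

L_0(0.6) = (0.6 - 1)/(-1 - 1) = 0.200000
L_1(0.6) = (0.6 - (-1))/(1 - (-1)) = 0.800000

P(0.6) = 5×L_0(0.6) + (-10)×L_1(0.6)
P(0.6) = -7.000000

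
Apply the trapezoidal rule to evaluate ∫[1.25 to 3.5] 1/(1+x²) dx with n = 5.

f(x) = 1/(1+x²)
a = 1.25, b = 3.5, n = 5
h = (b - a)/n = 0.450000

Trapezoidal rule: (h/2)[f(x₀) + 2f(x₁) + 2f(x₂) + ... + f(xₙ)]

x_0 = 1.2500, f(x_0) = 0.390244, coefficient = 1
x_1 = 1.7000, f(x_1) = 0.257069, coefficient = 2
x_2 = 2.1500, f(x_2) = 0.177857, coefficient = 2
x_3 = 2.6000, f(x_3) = 0.128866, coefficient = 2
x_4 = 3.0500, f(x_4) = 0.097064, coefficient = 2
x_5 = 3.5000, f(x_5) = 0.075472, coefficient = 1

I ≈ (0.450000/2) × 1.787428 = 0.402171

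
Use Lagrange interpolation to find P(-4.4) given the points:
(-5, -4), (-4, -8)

Lagrange interpolation formula:
P(x) = Σ yᵢ × Lᵢ(x)
where Lᵢ(x) = Π_{j≠i} (x - xⱼ)/(xᵢ - xⱼ)

L_0(-4.4) = (-4.4 - (-4))/(-5 - (-4)) = 0.400000
L_1(-4.4) = (-4.4 - (-5))/(-4 - (-5)) = 0.600000

P(-4.4) = (-4)×L_0(-4.4) + (-8)×L_1(-4.4)
P(-4.4) = -6.400000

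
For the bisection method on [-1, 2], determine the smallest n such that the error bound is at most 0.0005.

We need (b-a)/2^n ≤ 0.0005
(2 - (-1))/2^n ≤ 0.0005
3/2^n ≤ 0.0005
2^n ≥ 6000
n ≥ log₂(6000) = 12.55
n ≥ 13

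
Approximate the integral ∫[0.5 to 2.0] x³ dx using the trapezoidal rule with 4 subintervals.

f(x) = x³
a = 0.5, b = 2.0, n = 4
h = (b - a)/n = 0.375000

Trapezoidal rule: (h/2)[f(x₀) + 2f(x₁) + 2f(x₂) + ... + f(xₙ)]

x_0 = 0.5000, f(x_0) = 0.125000, coefficient = 1
x_1 = 0.8750, f(x_1) = 0.669922, coefficient = 2
x_2 = 1.2500, f(x_2) = 1.953125, coefficient = 2
x_3 = 1.6250, f(x_3) = 4.291016, coefficient = 2
x_4 = 2.0000, f(x_4) = 8.000000, coefficient = 1

I ≈ (0.375000/2) × 21.953125 = 4.116211
Exact value: 3.984375
Error: 0.131836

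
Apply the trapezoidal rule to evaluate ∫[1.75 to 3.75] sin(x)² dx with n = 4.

f(x) = sin(x)²
a = 1.75, b = 3.75, n = 4
h = (b - a)/n = 0.500000

Trapezoidal rule: (h/2)[f(x₀) + 2f(x₁) + 2f(x₂) + ... + f(xₙ)]

x_0 = 1.7500, f(x_0) = 0.968228, coefficient = 1
x_1 = 2.2500, f(x_1) = 0.605398, coefficient = 2
x_2 = 2.7500, f(x_2) = 0.145665, coefficient = 2
x_3 = 3.2500, f(x_3) = 0.011706, coefficient = 2
x_4 = 3.7500, f(x_4) = 0.326682, coefficient = 1

I ≈ (0.500000/2) × 2.820449 = 0.705112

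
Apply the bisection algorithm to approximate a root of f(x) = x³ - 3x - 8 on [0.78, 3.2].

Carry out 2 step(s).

f(x) = x³ - 3x - 8
Initial interval: [0.78, 3.2]

Iteration 1:
  c_1 = (0.780000 + 3.200000)/2 = 1.990000
  f(c_1) = f(1.990000) = -6.089401
  f(a) × f(c) ≥ 0, new interval: [1.990000, 3.200000]
Iteration 2:
  c_2 = (1.990000 + 3.200000)/2 = 2.595000
  f(c_2) = f(2.595000) = 1.689795
  f(a) × f(c) < 0, new interval: [1.990000, 2.595000]

After 2 iteration(s), the approximation is c_2 = 2.595000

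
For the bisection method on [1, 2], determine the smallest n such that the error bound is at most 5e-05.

We need (b-a)/2^n ≤ 5e-05
(2 - 1)/2^n ≤ 5e-05
1/2^n ≤ 5e-05
2^n ≥ 20000
n ≥ log₂(20000) = 14.29
n ≥ 15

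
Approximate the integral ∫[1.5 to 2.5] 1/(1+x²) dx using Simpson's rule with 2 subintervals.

f(x) = 1/(1+x²)
a = 1.5, b = 2.5, n = 2
h = (b - a)/n = 0.500000

Simpson's rule: (h/3)[f(x₀) + 4f(x₁) + 2f(x₂) + ... + f(xₙ)]

x_0 = 1.5000, f(x_0) = 0.307692, coefficient = 1
x_1 = 2.0000, f(x_1) = 0.200000, coefficient = 4
x_2 = 2.5000, f(x_2) = 0.137931, coefficient = 1

I ≈ (0.500000/3) × 1.245623 = 0.207604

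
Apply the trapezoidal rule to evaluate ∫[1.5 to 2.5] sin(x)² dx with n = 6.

f(x) = sin(x)²
a = 1.5, b = 2.5, n = 6
h = (b - a)/n = 0.166667

Trapezoidal rule: (h/2)[f(x₀) + 2f(x₁) + 2f(x₂) + ... + f(xₙ)]

x_0 = 1.5000, f(x_0) = 0.994996, coefficient = 1
x_1 = 1.6667, f(x_1) = 0.990837, coefficient = 2
x_2 = 1.8333, f(x_2) = 0.932643, coefficient = 2
x_3 = 2.0000, f(x_3) = 0.826822, coefficient = 2
x_4 = 2.1667, f(x_4) = 0.685022, coefficient = 2
x_5 = 2.3333, f(x_5) = 0.522853, coefficient = 2
x_6 = 2.5000, f(x_6) = 0.358169, coefficient = 1

I ≈ (0.166667/2) × 9.269519 = 0.772460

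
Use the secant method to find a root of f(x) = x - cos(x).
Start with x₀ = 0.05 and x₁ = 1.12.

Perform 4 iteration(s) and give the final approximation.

f(x) = x - cos(x)
x₀ = 0.05, x₁ = 1.12

Secant formula: x_{n+1} = x_n - f(x_n)(x_n - x_{n-1})/(f(x_n) - f(x_{n-1}))

Iteration 1:
  f(0.050000) = -0.948750
  f(1.120000) = 0.684318
  x_2 = 1.120000 - 0.684318×(1.120000 - 0.050000)/(0.684318 - (-0.948750))
       = 0.671629
Iteration 2:
  f(1.120000) = 0.684318
  f(0.671629) = -0.111180
  x_3 = 0.671629 - (-0.111180)×(0.671629 - 1.120000)/(-0.111180 - 0.684318)
       = 0.734294
Iteration 3:
  f(0.671629) = -0.111180
  f(0.734294) = -0.008010
  x_4 = 0.734294 - (-0.008010)×(0.734294 - 0.671629)/(-0.008010 - (-0.111180))
       = 0.739159
Iteration 4:
  f(0.734294) = -0.008010
  f(0.739159) = 0.000124
  x_5 = 0.739159 - 0.000124×(0.739159 - 0.734294)/(0.000124 - (-0.008010))
       = 0.739085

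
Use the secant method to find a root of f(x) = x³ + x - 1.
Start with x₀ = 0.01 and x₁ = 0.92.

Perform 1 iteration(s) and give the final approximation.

f(x) = x³ + x - 1
x₀ = 0.01, x₁ = 0.92

Secant formula: x_{n+1} = x_n - f(x_n)(x_n - x_{n-1})/(f(x_n) - f(x_{n-1}))

Iteration 1:
  f(0.010000) = -0.989999
  f(0.920000) = 0.698688
  x_2 = 0.920000 - 0.698688×(0.920000 - 0.010000)/(0.698688 - (-0.989999))
       = 0.543491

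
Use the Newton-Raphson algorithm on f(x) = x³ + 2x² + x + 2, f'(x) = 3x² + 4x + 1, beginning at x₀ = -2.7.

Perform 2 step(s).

f(x) = x³ + 2x² + x + 2
f'(x) = 3x² + 4x + 1
x₀ = -2.7

Newton-Raphson formula: x_{n+1} = x_n - f(x_n)/f'(x_n)

Iteration 1:
  f(-2.700000) = -5.803000
  f'(-2.700000) = 12.070000
  x_1 = -2.700000 - (-5.803000)/12.070000 = -2.219221
Iteration 2:
  f(-2.219221) = -1.298873
  f'(-2.219221) = 6.897943
  x_2 = -2.219221 - (-1.298873)/6.897943 = -2.030923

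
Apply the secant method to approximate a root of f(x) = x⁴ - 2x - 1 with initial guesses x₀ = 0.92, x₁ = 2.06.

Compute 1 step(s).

f(x) = x⁴ - 2x - 1
x₀ = 0.92, x₁ = 2.06

Secant formula: x_{n+1} = x_n - f(x_n)(x_n - x_{n-1})/(f(x_n) - f(x_{n-1}))

Iteration 1:
  f(0.920000) = -2.123607
  f(2.060000) = 12.888141
  x_2 = 2.060000 - 12.888141×(2.060000 - 0.920000)/(12.888141 - (-2.123607))
       = 1.081268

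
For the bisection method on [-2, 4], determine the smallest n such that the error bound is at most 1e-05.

We need (b-a)/2^n ≤ 1e-05
(4 - (-2))/2^n ≤ 1e-05
6/2^n ≤ 1e-05
2^n ≥ 600000
n ≥ log₂(600000) = 19.19
n ≥ 20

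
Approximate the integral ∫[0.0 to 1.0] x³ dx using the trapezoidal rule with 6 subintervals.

f(x) = x³
a = 0.0, b = 1.0, n = 6
h = (b - a)/n = 0.166667

Trapezoidal rule: (h/2)[f(x₀) + 2f(x₁) + 2f(x₂) + ... + f(xₙ)]

x_0 = 0.0000, f(x_0) = 0.000000, coefficient = 1
x_1 = 0.1667, f(x_1) = 0.004630, coefficient = 2
x_2 = 0.3333, f(x_2) = 0.037037, coefficient = 2
x_3 = 0.5000, f(x_3) = 0.125000, coefficient = 2
x_4 = 0.6667, f(x_4) = 0.296296, coefficient = 2
x_5 = 0.8333, f(x_5) = 0.578704, coefficient = 2
x_6 = 1.0000, f(x_6) = 1.000000, coefficient = 1

I ≈ (0.166667/2) × 3.083333 = 0.256944
Exact value: 0.250000
Error: 0.006944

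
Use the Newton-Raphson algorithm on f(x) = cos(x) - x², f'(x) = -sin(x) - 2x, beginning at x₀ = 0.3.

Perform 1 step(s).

f(x) = cos(x) - x²
f'(x) = -sin(x) - 2x
x₀ = 0.3

Newton-Raphson formula: x_{n+1} = x_n - f(x_n)/f'(x_n)

Iteration 1:
  f(0.300000) = 0.865336
  f'(0.300000) = -0.895520
  x_1 = 0.300000 - 0.865336/(-0.895520) = 1.266295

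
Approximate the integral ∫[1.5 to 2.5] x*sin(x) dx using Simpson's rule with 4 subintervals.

f(x) = x*sin(x)
a = 1.5, b = 2.5, n = 4
h = (b - a)/n = 0.250000

Simpson's rule: (h/3)[f(x₀) + 4f(x₁) + 2f(x₂) + ... + f(xₙ)]

x_0 = 1.5000, f(x_0) = 1.496242, coefficient = 1
x_1 = 1.7500, f(x_1) = 1.721975, coefficient = 4
x_2 = 2.0000, f(x_2) = 1.818595, coefficient = 2
x_3 = 2.2500, f(x_3) = 1.750665, coefficient = 4
x_4 = 2.5000, f(x_4) = 1.496180, coefficient = 1

I ≈ (0.250000/3) × 20.520173 = 1.710014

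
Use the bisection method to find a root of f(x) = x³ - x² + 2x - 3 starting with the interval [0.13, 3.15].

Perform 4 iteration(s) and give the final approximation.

f(x) = x³ - x² + 2x - 3
Initial interval: [0.13, 3.15]

Iteration 1:
  c_1 = (0.130000 + 3.150000)/2 = 1.640000
  f(c_1) = f(1.640000) = 2.001344
  f(a) × f(c) < 0, new interval: [0.130000, 1.640000]
Iteration 2:
  c_2 = (0.130000 + 1.640000)/2 = 0.885000
  f(c_2) = f(0.885000) = -1.320071
  f(a) × f(c) ≥ 0, new interval: [0.885000, 1.640000]
Iteration 3:
  c_3 = (0.885000 + 1.640000)/2 = 1.262500
  f(c_3) = f(1.262500) = -0.056600
  f(a) × f(c) ≥ 0, new interval: [1.262500, 1.640000]
Iteration 4:
  c_4 = (1.262500 + 1.640000)/2 = 1.451250
  f(c_4) = f(1.451250) = 0.852890
  f(a) × f(c) < 0, new interval: [1.262500, 1.451250]

After 4 iteration(s), the approximation is c_4 = 1.451250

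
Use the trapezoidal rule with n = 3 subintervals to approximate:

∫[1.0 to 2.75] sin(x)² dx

f(x) = sin(x)²
a = 1.0, b = 2.75, n = 3
h = (b - a)/n = 0.583333

Trapezoidal rule: (h/2)[f(x₀) + 2f(x₁) + 2f(x₂) + ... + f(xₙ)]

x_0 = 1.0000, f(x_0) = 0.708073, coefficient = 1
x_1 = 1.5833, f(x_1) = 0.999843, coefficient = 2
x_2 = 2.1667, f(x_2) = 0.685022, coefficient = 2
x_3 = 2.7500, f(x_3) = 0.145665, coefficient = 1

I ≈ (0.583333/2) × 4.223468 = 1.231845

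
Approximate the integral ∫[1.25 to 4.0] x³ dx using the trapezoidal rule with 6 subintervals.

f(x) = x³
a = 1.25, b = 4.0, n = 6
h = (b - a)/n = 0.458333

Trapezoidal rule: (h/2)[f(x₀) + 2f(x₁) + 2f(x₂) + ... + f(xₙ)]

x_0 = 1.2500, f(x_0) = 1.953125, coefficient = 1
x_1 = 1.7083, f(x_1) = 4.985605, coefficient = 2
x_2 = 2.1667, f(x_2) = 10.171296, coefficient = 2
x_3 = 2.6250, f(x_3) = 18.087891, coefficient = 2
x_4 = 3.0833, f(x_4) = 29.313079, coefficient = 2
x_5 = 3.5417, f(x_5) = 44.424552, coefficient = 2
x_6 = 4.0000, f(x_6) = 64.000000, coefficient = 1

I ≈ (0.458333/2) × 279.917969 = 64.147868
Exact value: 63.389648
Error: 0.758219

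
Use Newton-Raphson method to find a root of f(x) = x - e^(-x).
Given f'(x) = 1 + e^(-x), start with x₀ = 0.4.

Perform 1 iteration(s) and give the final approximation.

f(x) = x - e^(-x)
f'(x) = 1 + e^(-x)
x₀ = 0.4

Newton-Raphson formula: x_{n+1} = x_n - f(x_n)/f'(x_n)

Iteration 1:
  f(0.400000) = -0.270320
  f'(0.400000) = 1.670320
  x_1 = 0.400000 - (-0.270320)/1.670320 = 0.561837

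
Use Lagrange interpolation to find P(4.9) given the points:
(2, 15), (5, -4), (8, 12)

Lagrange interpolation formula:
P(x) = Σ yᵢ × Lᵢ(x)
where Lᵢ(x) = Π_{j≠i} (x - xⱼ)/(xᵢ - xⱼ)

L_0(4.9) = (4.9 - 5)/(2 - 5) × (4.9 - 8)/(2 - 8) = 0.017222
L_1(4.9) = (4.9 - 2)/(5 - 2) × (4.9 - 8)/(5 - 8) = 0.998889
L_2(4.9) = (4.9 - 2)/(8 - 2) × (4.9 - 5)/(8 - 5) = -0.016111

P(4.9) = 15×L_0(4.9) + (-4)×L_1(4.9) + 12×L_2(4.9)
P(4.9) = -3.930556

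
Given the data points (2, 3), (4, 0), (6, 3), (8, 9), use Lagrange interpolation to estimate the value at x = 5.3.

Lagrange interpolation formula:
P(x) = Σ yᵢ × Lᵢ(x)
where Lᵢ(x) = Π_{j≠i} (x - xⱼ)/(xᵢ - xⱼ)

L_0(5.3) = (5.3 - 4)/(2 - 4) × (5.3 - 6)/(2 - 6) × (5.3 - 8)/(2 - 8) = -0.051188
L_1(5.3) = (5.3 - 2)/(4 - 2) × (5.3 - 6)/(4 - 6) × (5.3 - 8)/(4 - 8) = 0.389813
L_2(5.3) = (5.3 - 2)/(6 - 2) × (5.3 - 4)/(6 - 4) × (5.3 - 8)/(6 - 8) = 0.723937
L_3(5.3) = (5.3 - 2)/(8 - 2) × (5.3 - 4)/(8 - 4) × (5.3 - 6)/(8 - 6) = -0.062563

P(5.3) = 3×L_0(5.3) + 0×L_1(5.3) + 3×L_2(5.3) + 9×L_3(5.3)
P(5.3) = 1.455187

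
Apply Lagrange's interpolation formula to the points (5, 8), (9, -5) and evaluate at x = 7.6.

Lagrange interpolation formula:
P(x) = Σ yᵢ × Lᵢ(x)
where Lᵢ(x) = Π_{j≠i} (x - xⱼ)/(xᵢ - xⱼ)

L_0(7.6) = (7.6 - 9)/(5 - 9) = 0.350000
L_1(7.6) = (7.6 - 5)/(9 - 5) = 0.650000

P(7.6) = 8×L_0(7.6) + (-5)×L_1(7.6)
P(7.6) = -0.450000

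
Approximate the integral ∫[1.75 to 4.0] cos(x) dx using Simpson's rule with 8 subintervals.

f(x) = cos(x)
a = 1.75, b = 4.0, n = 8
h = (b - a)/n = 0.281250

Simpson's rule: (h/3)[f(x₀) + 4f(x₁) + 2f(x₂) + ... + f(xₙ)]

x_0 = 1.7500, f(x_0) = -0.178246, coefficient = 1
x_1 = 2.0312, f(x_1) = -0.444355, coefficient = 4
x_2 = 2.3125, f(x_2) = -0.675545, coefficient = 2
x_3 = 2.5938, f(x_3) = -0.853650, coefficient = 4
x_4 = 2.8750, f(x_4) = -0.964674, coefficient = 2
x_5 = 3.1562, f(x_5) = -0.999893, coefficient = 4
x_6 = 3.4375, f(x_6) = -0.956538, coefficient = 2
x_7 = 3.7188, f(x_7) = -0.838017, coefficient = 4
x_8 = 4.0000, f(x_8) = -0.653644, coefficient = 1

I ≈ (0.281250/3) × -18.569062 = -1.740850
Exact value: -1.740788
Error: 0.000061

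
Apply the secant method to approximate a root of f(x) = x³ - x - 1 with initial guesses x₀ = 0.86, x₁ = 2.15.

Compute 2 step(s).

f(x) = x³ - x - 1
x₀ = 0.86, x₁ = 2.15

Secant formula: x_{n+1} = x_n - f(x_n)(x_n - x_{n-1})/(f(x_n) - f(x_{n-1}))

Iteration 1:
  f(0.860000) = -1.223944
  f(2.150000) = 6.788375
  x_2 = 2.150000 - 6.788375×(2.150000 - 0.860000)/(6.788375 - (-1.223944))
       = 1.057058
Iteration 2:
  f(2.150000) = 6.788375
  f(1.057058) = -0.875933
  x_3 = 1.057058 - (-0.875933)×(1.057058 - 2.150000)/(-0.875933 - 6.788375)
       = 1.181967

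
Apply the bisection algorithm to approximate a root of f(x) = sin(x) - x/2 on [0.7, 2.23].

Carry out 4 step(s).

f(x) = sin(x) - x/2
Initial interval: [0.7, 2.23]

Iteration 1:
  c_1 = (0.700000 + 2.230000)/2 = 1.465000
  f(c_1) = f(1.465000) = 0.261909
  f(a) × f(c) ≥ 0, new interval: [1.465000, 2.230000]
Iteration 2:
  c_2 = (1.465000 + 2.230000)/2 = 1.847500
  f(c_2) = f(1.847500) = 0.038211
  f(a) × f(c) ≥ 0, new interval: [1.847500, 2.230000]
Iteration 3:
  c_3 = (1.847500 + 2.230000)/2 = 2.038750
  f(c_3) = f(2.038750) = -0.126882
  f(a) × f(c) < 0, new interval: [1.847500, 2.038750]
Iteration 4:
  c_4 = (1.847500 + 2.038750)/2 = 1.943125
  f(c_4) = f(1.943125) = -0.040080
  f(a) × f(c) < 0, new interval: [1.847500, 1.943125]

After 4 iteration(s), the approximation is c_4 = 1.943125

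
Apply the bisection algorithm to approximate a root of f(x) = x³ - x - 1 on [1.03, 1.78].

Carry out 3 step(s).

f(x) = x³ - x - 1
Initial interval: [1.03, 1.78]

Iteration 1:
  c_1 = (1.030000 + 1.780000)/2 = 1.405000
  f(c_1) = f(1.405000) = 0.368505
  f(a) × f(c) < 0, new interval: [1.030000, 1.405000]
Iteration 2:
  c_2 = (1.030000 + 1.405000)/2 = 1.217500
  f(c_2) = f(1.217500) = -0.412792
  f(a) × f(c) ≥ 0, new interval: [1.217500, 1.405000]
Iteration 3:
  c_3 = (1.217500 + 1.405000)/2 = 1.311250
  f(c_3) = f(1.311250) = -0.056717
  f(a) × f(c) ≥ 0, new interval: [1.311250, 1.405000]

After 3 iteration(s), the approximation is c_3 = 1.311250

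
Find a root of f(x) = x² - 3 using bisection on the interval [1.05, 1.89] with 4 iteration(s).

f(x) = x² - 3
Initial interval: [1.05, 1.89]

Iteration 1:
  c_1 = (1.050000 + 1.890000)/2 = 1.470000
  f(c_1) = f(1.470000) = -0.839100
  f(a) × f(c) ≥ 0, new interval: [1.470000, 1.890000]
Iteration 2:
  c_2 = (1.470000 + 1.890000)/2 = 1.680000
  f(c_2) = f(1.680000) = -0.177600
  f(a) × f(c) ≥ 0, new interval: [1.680000, 1.890000]
Iteration 3:
  c_3 = (1.680000 + 1.890000)/2 = 1.785000
  f(c_3) = f(1.785000) = 0.186225
  f(a) × f(c) < 0, new interval: [1.680000, 1.785000]
Iteration 4:
  c_4 = (1.680000 + 1.785000)/2 = 1.732500
  f(c_4) = f(1.732500) = 0.001556
  f(a) × f(c) < 0, new interval: [1.680000, 1.732500]

After 4 iteration(s), the approximation is c_4 = 1.732500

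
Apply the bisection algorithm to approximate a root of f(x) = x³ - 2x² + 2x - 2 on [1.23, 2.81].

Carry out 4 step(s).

f(x) = x³ - 2x² + 2x - 2
Initial interval: [1.23, 2.81]

Iteration 1:
  c_1 = (1.230000 + 2.810000)/2 = 2.020000
  f(c_1) = f(2.020000) = 2.121608
  f(a) × f(c) < 0, new interval: [1.230000, 2.020000]
Iteration 2:
  c_2 = (1.230000 + 2.020000)/2 = 1.625000
  f(c_2) = f(1.625000) = 0.259766
  f(a) × f(c) < 0, new interval: [1.230000, 1.625000]
Iteration 3:
  c_3 = (1.230000 + 1.625000)/2 = 1.427500
  f(c_3) = f(1.427500) = -0.311615
  f(a) × f(c) ≥ 0, new interval: [1.427500, 1.625000]
Iteration 4:
  c_4 = (1.427500 + 1.625000)/2 = 1.526250
  f(c_4) = f(1.526250) = -0.051072
  f(a) × f(c) ≥ 0, new interval: [1.526250, 1.625000]

After 4 iteration(s), the approximation is c_4 = 1.526250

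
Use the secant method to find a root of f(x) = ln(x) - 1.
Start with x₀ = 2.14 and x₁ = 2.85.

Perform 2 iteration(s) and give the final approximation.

f(x) = ln(x) - 1
x₀ = 2.14, x₁ = 2.85

Secant formula: x_{n+1} = x_n - f(x_n)(x_n - x_{n-1})/(f(x_n) - f(x_{n-1}))

Iteration 1:
  f(2.140000) = -0.239194
  f(2.850000) = 0.047319
  x_2 = 2.850000 - 0.047319×(2.850000 - 2.140000)/(0.047319 - (-0.239194))
       = 2.732740
Iteration 2:
  f(2.850000) = 0.047319
  f(2.732740) = 0.005305
  x_3 = 2.732740 - 0.005305×(2.732740 - 2.850000)/(0.005305 - 0.047319)
       = 2.717935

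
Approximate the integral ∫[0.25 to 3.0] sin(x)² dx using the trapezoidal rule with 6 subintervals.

f(x) = sin(x)²
a = 0.25, b = 3.0, n = 6
h = (b - a)/n = 0.458333

Trapezoidal rule: (h/2)[f(x₀) + 2f(x₁) + 2f(x₂) + ... + f(xₙ)]

x_0 = 0.2500, f(x_0) = 0.061209, coefficient = 1
x_1 = 0.7083, f(x_1) = 0.423240, coefficient = 2
x_2 = 1.1667, f(x_2) = 0.845379, coefficient = 2
x_3 = 1.6250, f(x_3) = 0.997065, coefficient = 2
x_4 = 2.0833, f(x_4) = 0.759518, coefficient = 2
x_5 = 2.5417, f(x_5) = 0.318752, coefficient = 2
x_6 = 3.0000, f(x_6) = 0.019915, coefficient = 1

I ≈ (0.458333/2) × 6.769031 = 1.551236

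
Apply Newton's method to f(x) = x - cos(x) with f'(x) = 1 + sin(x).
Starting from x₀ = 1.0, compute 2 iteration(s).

f(x) = x - cos(x)
f'(x) = 1 + sin(x)
x₀ = 1.0

Newton-Raphson formula: x_{n+1} = x_n - f(x_n)/f'(x_n)

Iteration 1:
  f(1.000000) = 0.459698
  f'(1.000000) = 1.841471
  x_1 = 1.000000 - 0.459698/1.841471 = 0.750364
Iteration 2:
  f(0.750364) = 0.018923
  f'(0.750364) = 1.681905
  x_2 = 0.750364 - 0.018923/1.681905 = 0.739113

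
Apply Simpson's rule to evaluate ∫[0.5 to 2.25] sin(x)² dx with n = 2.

f(x) = sin(x)²
a = 0.5, b = 2.25, n = 2
h = (b - a)/n = 0.875000

Simpson's rule: (h/3)[f(x₀) + 4f(x₁) + 2f(x₂) + ... + f(xₙ)]

x_0 = 0.5000, f(x_0) = 0.229849, coefficient = 1
x_1 = 1.3750, f(x_1) = 0.962151, coefficient = 4
x_2 = 2.2500, f(x_2) = 0.605398, coefficient = 1

I ≈ (0.875000/3) × 4.683852 = 1.366123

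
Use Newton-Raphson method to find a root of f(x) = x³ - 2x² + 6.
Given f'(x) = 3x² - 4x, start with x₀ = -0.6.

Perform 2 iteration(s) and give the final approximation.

f(x) = x³ - 2x² + 6
f'(x) = 3x² - 4x
x₀ = -0.6

Newton-Raphson formula: x_{n+1} = x_n - f(x_n)/f'(x_n)

Iteration 1:
  f(-0.600000) = 5.064000
  f'(-0.600000) = 3.480000
  x_1 = -0.600000 - 5.064000/3.480000 = -2.055172
Iteration 2:
  f(-2.055172) = -11.127968
  f'(-2.055172) = 20.891891
  x_2 = -2.055172 - (-11.127968)/20.891891 = -1.522527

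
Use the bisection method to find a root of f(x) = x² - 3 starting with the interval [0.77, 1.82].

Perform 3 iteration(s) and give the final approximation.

f(x) = x² - 3
Initial interval: [0.77, 1.82]

Iteration 1:
  c_1 = (0.770000 + 1.820000)/2 = 1.295000
  f(c_1) = f(1.295000) = -1.322975
  f(a) × f(c) ≥ 0, new interval: [1.295000, 1.820000]
Iteration 2:
  c_2 = (1.295000 + 1.820000)/2 = 1.557500
  f(c_2) = f(1.557500) = -0.574194
  f(a) × f(c) ≥ 0, new interval: [1.557500, 1.820000]
Iteration 3:
  c_3 = (1.557500 + 1.820000)/2 = 1.688750
  f(c_3) = f(1.688750) = -0.148123
  f(a) × f(c) ≥ 0, new interval: [1.688750, 1.820000]

After 3 iteration(s), the approximation is c_3 = 1.688750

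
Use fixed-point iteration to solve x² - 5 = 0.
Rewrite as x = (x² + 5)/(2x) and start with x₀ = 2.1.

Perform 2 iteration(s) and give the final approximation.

Equation: x² - 5 = 0
Fixed-point form: x = (x² + 5)/(2x)
x₀ = 2.1

x_1 = g(2.100000) = 2.240476
x_2 = g(2.240476) = 2.236072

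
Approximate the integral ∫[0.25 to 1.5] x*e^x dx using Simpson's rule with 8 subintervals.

f(x) = x*e^x
a = 0.25, b = 1.5, n = 8
h = (b - a)/n = 0.156250

Simpson's rule: (h/3)[f(x₀) + 4f(x₁) + 2f(x₂) + ... + f(xₙ)]

x_0 = 0.2500, f(x_0) = 0.321006, coefficient = 1
x_1 = 0.4062, f(x_1) = 0.609853, coefficient = 4
x_2 = 0.5625, f(x_2) = 0.987218, coefficient = 2
x_3 = 0.7188, f(x_3) = 1.474779, coefficient = 4
x_4 = 0.8750, f(x_4) = 2.099016, coefficient = 2
x_5 = 1.0312, f(x_5) = 2.892212, coefficient = 4
x_6 = 1.1875, f(x_6) = 3.893663, coefficient = 2
x_7 = 1.3438, f(x_7) = 5.151120, coefficient = 4
x_8 = 1.5000, f(x_8) = 6.722534, coefficient = 1

I ≈ (0.156250/3) × 61.515194 = 3.203916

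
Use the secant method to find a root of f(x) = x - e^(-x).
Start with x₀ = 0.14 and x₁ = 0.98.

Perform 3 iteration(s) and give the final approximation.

f(x) = x - e^(-x)
x₀ = 0.14, x₁ = 0.98

Secant formula: x_{n+1} = x_n - f(x_n)(x_n - x_{n-1})/(f(x_n) - f(x_{n-1}))

Iteration 1:
  f(0.140000) = -0.729358
  f(0.980000) = 0.604689
  x_2 = 0.980000 - 0.604689×(0.980000 - 0.140000)/(0.604689 - (-0.729358))
       = 0.599250
Iteration 2:
  f(0.980000) = 0.604689
  f(0.599250) = 0.050026
  x_3 = 0.599250 - 0.050026×(0.599250 - 0.980000)/(0.050026 - 0.604689)
       = 0.564909
Iteration 3:
  f(0.599250) = 0.050026
  f(0.564909) = -0.003503
  x_4 = 0.564909 - (-0.003503)×(0.564909 - 0.599250)/(-0.003503 - 0.050026)
       = 0.567156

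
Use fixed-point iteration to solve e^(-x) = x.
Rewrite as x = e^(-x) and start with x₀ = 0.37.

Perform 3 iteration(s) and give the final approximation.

Equation: e^(-x) = x
Fixed-point form: x = e^(-x)
x₀ = 0.37

x_1 = g(0.370000) = 0.690734
x_2 = g(0.690734) = 0.501208
x_3 = g(0.501208) = 0.605798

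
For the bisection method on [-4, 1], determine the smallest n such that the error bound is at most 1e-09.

We need (b-a)/2^n ≤ 1e-09
(1 - (-4))/2^n ≤ 1e-09
5/2^n ≤ 1e-09
2^n ≥ 5000000000
n ≥ log₂(5000000000) = 32.22
n ≥ 33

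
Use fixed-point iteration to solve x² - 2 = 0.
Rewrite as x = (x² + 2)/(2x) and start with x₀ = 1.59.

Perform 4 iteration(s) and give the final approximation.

Equation: x² - 2 = 0
Fixed-point form: x = (x² + 2)/(2x)
x₀ = 1.59

x_1 = g(1.590000) = 1.423931
x_2 = g(1.423931) = 1.414247
x_3 = g(1.414247) = 1.414214
x_4 = g(1.414214) = 1.414214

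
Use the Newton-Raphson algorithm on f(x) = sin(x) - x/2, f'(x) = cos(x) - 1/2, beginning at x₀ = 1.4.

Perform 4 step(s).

f(x) = sin(x) - x/2
f'(x) = cos(x) - 1/2
x₀ = 1.4

Newton-Raphson formula: x_{n+1} = x_n - f(x_n)/f'(x_n)

Iteration 1:
  f(1.400000) = 0.285450
  f'(1.400000) = -0.330033
  x_1 = 1.400000 - 0.285450/(-0.330033) = 2.264913
Iteration 2:
  f(2.264913) = -0.363838
  f'(2.264913) = -1.139707
  x_2 = 2.264913 - (-0.363838)/(-1.139707) = 1.945675
Iteration 3:
  f(1.945675) = -0.042286
  f'(1.945675) = -0.866160
  x_3 = 1.945675 - (-0.042286)/(-0.866160) = 1.896856
Iteration 4:
  f(1.896856) = -0.001116
  f'(1.896856) = -0.820312
  x_4 = 1.896856 - (-0.001116)/(-0.820312) = 1.895495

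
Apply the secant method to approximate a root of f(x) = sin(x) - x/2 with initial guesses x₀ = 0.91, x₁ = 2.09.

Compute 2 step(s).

f(x) = sin(x) - x/2
x₀ = 0.91, x₁ = 2.09

Secant formula: x_{n+1} = x_n - f(x_n)(x_n - x_{n-1})/(f(x_n) - f(x_{n-1}))

Iteration 1:
  f(0.910000) = 0.334504
  f(2.090000) = -0.176785
  x_2 = 2.090000 - (-0.176785)×(2.090000 - 0.910000)/(-0.176785 - 0.334504)
       = 1.681998
Iteration 2:
  f(2.090000) = -0.176785
  f(1.681998) = 0.152824
  x_3 = 1.681998 - 0.152824×(1.681998 - 2.090000)/(0.152824 - (-0.176785))
       = 1.871169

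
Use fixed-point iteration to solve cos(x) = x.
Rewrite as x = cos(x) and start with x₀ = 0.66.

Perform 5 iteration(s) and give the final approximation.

Equation: cos(x) = x
Fixed-point form: x = cos(x)
x₀ = 0.66

x_1 = g(0.660000) = 0.789992
x_2 = g(0.789992) = 0.703851
x_3 = g(0.703851) = 0.762356
x_4 = g(0.762356) = 0.723211
x_5 = g(0.723211) = 0.749685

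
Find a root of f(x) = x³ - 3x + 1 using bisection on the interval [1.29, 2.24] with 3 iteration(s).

f(x) = x³ - 3x + 1
Initial interval: [1.29, 2.24]

Iteration 1:
  c_1 = (1.290000 + 2.240000)/2 = 1.765000
  f(c_1) = f(1.765000) = 1.203372
  f(a) × f(c) < 0, new interval: [1.290000, 1.765000]
Iteration 2:
  c_2 = (1.290000 + 1.765000)/2 = 1.527500
  f(c_2) = f(1.527500) = -0.018451
  f(a) × f(c) ≥ 0, new interval: [1.527500, 1.765000]
Iteration 3:
  c_3 = (1.527500 + 1.765000)/2 = 1.646250
  f(c_3) = f(1.646250) = 0.522816
  f(a) × f(c) < 0, new interval: [1.527500, 1.646250]

After 3 iteration(s), the approximation is c_3 = 1.646250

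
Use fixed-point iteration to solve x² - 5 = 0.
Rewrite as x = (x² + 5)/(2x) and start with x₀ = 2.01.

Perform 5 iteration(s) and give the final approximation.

Equation: x² - 5 = 0
Fixed-point form: x = (x² + 5)/(2x)
x₀ = 2.01

x_1 = g(2.010000) = 2.248781
x_2 = g(2.248781) = 2.236104
x_3 = g(2.236104) = 2.236068
x_4 = g(2.236068) = 2.236068
x_5 = g(2.236068) = 2.236068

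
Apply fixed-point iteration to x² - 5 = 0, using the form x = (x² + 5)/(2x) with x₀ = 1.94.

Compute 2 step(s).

Equation: x² - 5 = 0
Fixed-point form: x = (x² + 5)/(2x)
x₀ = 1.94

x_1 = g(1.940000) = 2.258660
x_2 = g(2.258660) = 2.236181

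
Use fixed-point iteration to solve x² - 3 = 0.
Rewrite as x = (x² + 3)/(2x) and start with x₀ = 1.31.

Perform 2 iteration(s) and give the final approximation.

Equation: x² - 3 = 0
Fixed-point form: x = (x² + 3)/(2x)
x₀ = 1.31

x_1 = g(1.310000) = 1.800038
x_2 = g(1.800038) = 1.733335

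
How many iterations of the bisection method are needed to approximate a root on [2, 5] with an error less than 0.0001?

We need (b-a)/2^n ≤ 0.0001
(5 - 2)/2^n ≤ 0.0001
3/2^n ≤ 0.0001
2^n ≥ 30000
n ≥ log₂(30000) = 14.87
n ≥ 15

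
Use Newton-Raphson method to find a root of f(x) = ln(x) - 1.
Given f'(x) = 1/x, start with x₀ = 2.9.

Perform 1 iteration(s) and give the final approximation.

f(x) = ln(x) - 1
f'(x) = 1/x
x₀ = 2.9

Newton-Raphson formula: x_{n+1} = x_n - f(x_n)/f'(x_n)

Iteration 1:
  f(2.900000) = 0.064711
  f'(2.900000) = 0.344828
  x_1 = 2.900000 - 0.064711/0.344828 = 2.712339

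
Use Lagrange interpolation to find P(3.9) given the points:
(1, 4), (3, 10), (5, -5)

Lagrange interpolation formula:
P(x) = Σ yᵢ × Lᵢ(x)
where Lᵢ(x) = Π_{j≠i} (x - xⱼ)/(xᵢ - xⱼ)

L_0(3.9) = (3.9 - 3)/(1 - 3) × (3.9 - 5)/(1 - 5) = -0.123750
L_1(3.9) = (3.9 - 1)/(3 - 1) × (3.9 - 5)/(3 - 5) = 0.797500
L_2(3.9) = (3.9 - 1)/(5 - 1) × (3.9 - 3)/(5 - 3) = 0.326250

P(3.9) = 4×L_0(3.9) + 10×L_1(3.9) + (-5)×L_2(3.9)
P(3.9) = 5.848750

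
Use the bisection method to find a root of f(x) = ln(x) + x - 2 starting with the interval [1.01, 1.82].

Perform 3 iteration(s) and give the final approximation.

f(x) = ln(x) + x - 2
Initial interval: [1.01, 1.82]

Iteration 1:
  c_1 = (1.010000 + 1.820000)/2 = 1.415000
  f(c_1) = f(1.415000) = -0.237870
  f(a) × f(c) ≥ 0, new interval: [1.415000, 1.820000]
Iteration 2:
  c_2 = (1.415000 + 1.820000)/2 = 1.617500
  f(c_2) = f(1.617500) = 0.098382
  f(a) × f(c) < 0, new interval: [1.415000, 1.617500]
Iteration 3:
  c_3 = (1.415000 + 1.617500)/2 = 1.516250
  f(c_3) = f(1.516250) = -0.067510
  f(a) × f(c) ≥ 0, new interval: [1.516250, 1.617500]

After 3 iteration(s), the approximation is c_3 = 1.516250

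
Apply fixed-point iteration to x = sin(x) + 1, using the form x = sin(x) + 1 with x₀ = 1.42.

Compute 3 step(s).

Equation: x = sin(x) + 1
Fixed-point form: x = sin(x) + 1
x₀ = 1.42

x_1 = g(1.420000) = 1.988652
x_2 = g(1.988652) = 1.913961
x_3 = g(1.913961) = 1.941694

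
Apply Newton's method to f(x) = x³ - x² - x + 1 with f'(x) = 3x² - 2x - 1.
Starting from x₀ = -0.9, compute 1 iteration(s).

f(x) = x³ - x² - x + 1
f'(x) = 3x² - 2x - 1
x₀ = -0.9

Newton-Raphson formula: x_{n+1} = x_n - f(x_n)/f'(x_n)

Iteration 1:
  f(-0.900000) = 0.361000
  f'(-0.900000) = 3.230000
  x_1 = -0.900000 - 0.361000/3.230000 = -1.011765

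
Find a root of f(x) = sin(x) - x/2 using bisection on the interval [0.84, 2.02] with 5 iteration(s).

f(x) = sin(x) - x/2
Initial interval: [0.84, 2.02]

Iteration 1:
  c_1 = (0.840000 + 2.020000)/2 = 1.430000
  f(c_1) = f(1.430000) = 0.275105
  f(a) × f(c) ≥ 0, new interval: [1.430000, 2.020000]
Iteration 2:
  c_2 = (1.430000 + 2.020000)/2 = 1.725000
  f(c_2) = f(1.725000) = 0.125634
  f(a) × f(c) ≥ 0, new interval: [1.725000, 2.020000]
Iteration 3:
  c_3 = (1.725000 + 2.020000)/2 = 1.872500
  f(c_3) = f(1.872500) = 0.018582
  f(a) × f(c) ≥ 0, new interval: [1.872500, 2.020000]
Iteration 4:
  c_4 = (1.872500 + 2.020000)/2 = 1.946250
  f(c_4) = f(1.946250) = -0.042784
  f(a) × f(c) < 0, new interval: [1.872500, 1.946250]
Iteration 5:
  c_5 = (1.872500 + 1.946250)/2 = 1.909375
  f(c_5) = f(1.909375) = -0.011460
  f(a) × f(c) < 0, new interval: [1.872500, 1.909375]

After 5 iteration(s), the approximation is c_5 = 1.909375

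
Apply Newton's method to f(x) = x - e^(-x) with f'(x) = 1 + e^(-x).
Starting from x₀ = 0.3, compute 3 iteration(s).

f(x) = x - e^(-x)
f'(x) = 1 + e^(-x)
x₀ = 0.3

Newton-Raphson formula: x_{n+1} = x_n - f(x_n)/f'(x_n)

Iteration 1:
  f(0.300000) = -0.440818
  f'(0.300000) = 1.740818
  x_1 = 0.300000 - (-0.440818)/1.740818 = 0.553225
Iteration 2:
  f(0.553225) = -0.021868
  f'(0.553225) = 1.575092
  x_2 = 0.553225 - (-0.021868)/1.575092 = 0.567108
Iteration 3:
  f(0.567108) = -0.000055
  f'(0.567108) = 1.567163
  x_3 = 0.567108 - (-0.000055)/1.567163 = 0.567143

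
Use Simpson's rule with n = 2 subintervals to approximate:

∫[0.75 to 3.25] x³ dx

f(x) = x³
a = 0.75, b = 3.25, n = 2
h = (b - a)/n = 1.250000

Simpson's rule: (h/3)[f(x₀) + 4f(x₁) + 2f(x₂) + ... + f(xₙ)]

x_0 = 0.7500, f(x_0) = 0.421875, coefficient = 1
x_1 = 2.0000, f(x_1) = 8.000000, coefficient = 4
x_2 = 3.2500, f(x_2) = 34.328125, coefficient = 1

I ≈ (1.250000/3) × 66.750000 = 27.812500
Exact value: 27.812500
Error: 0.000000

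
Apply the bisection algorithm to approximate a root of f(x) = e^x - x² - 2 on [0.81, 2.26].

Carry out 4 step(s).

f(x) = e^x - x² - 2
Initial interval: [0.81, 2.26]

Iteration 1:
  c_1 = (0.810000 + 2.260000)/2 = 1.535000
  f(c_1) = f(1.535000) = 0.285101
  f(a) × f(c) < 0, new interval: [0.810000, 1.535000]
Iteration 2:
  c_2 = (0.810000 + 1.535000)/2 = 1.172500
  f(c_2) = f(1.172500) = -0.144699
  f(a) × f(c) ≥ 0, new interval: [1.172500, 1.535000]
Iteration 3:
  c_3 = (1.172500 + 1.535000)/2 = 1.353750
  f(c_3) = f(1.353750) = 0.039279
  f(a) × f(c) < 0, new interval: [1.172500, 1.353750]
Iteration 4:
  c_4 = (1.172500 + 1.353750)/2 = 1.263125
  f(c_4) = f(1.263125) = -0.059029
  f(a) × f(c) ≥ 0, new interval: [1.263125, 1.353750]

After 4 iteration(s), the approximation is c_4 = 1.263125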